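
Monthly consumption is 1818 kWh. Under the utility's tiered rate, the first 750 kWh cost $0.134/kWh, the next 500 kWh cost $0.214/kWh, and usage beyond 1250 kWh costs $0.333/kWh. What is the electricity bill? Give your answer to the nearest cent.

First 750 kWh × $0.134 = $100.50
Next 500 kWh × $0.214 = $107.00
Remaining 568 kWh × $0.333 = $189.14
Total = $396.64

$396.64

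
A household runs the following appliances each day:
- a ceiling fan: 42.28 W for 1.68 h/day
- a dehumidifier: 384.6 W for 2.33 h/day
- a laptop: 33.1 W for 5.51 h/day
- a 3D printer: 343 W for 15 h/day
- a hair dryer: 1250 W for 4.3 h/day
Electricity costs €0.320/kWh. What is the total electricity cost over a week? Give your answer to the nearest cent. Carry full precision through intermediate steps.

ceiling fan: 42.28 W × 1.68 h × 7 d = 497 Wh = 0.4972 kWh
dehumidifier: 384.6 W × 2.33 h × 7 d = 6,273 Wh = 6.273 kWh
laptop: 33.1 W × 5.51 h × 7 d = 1,277 Wh = 1.277 kWh
3D printer: 343 W × 15 h × 7 d = 36,015 Wh = 36.02 kWh
hair dryer: 1250 W × 4.3 h × 7 d = 37,625 Wh = 37.62 kWh
Total energy = 0.4972 + 6.273 + 1.277 + 36.02 + 37.62 = 81.69 kWh
Cost = 81.69 kWh × €0.320 = €26.14

€26.14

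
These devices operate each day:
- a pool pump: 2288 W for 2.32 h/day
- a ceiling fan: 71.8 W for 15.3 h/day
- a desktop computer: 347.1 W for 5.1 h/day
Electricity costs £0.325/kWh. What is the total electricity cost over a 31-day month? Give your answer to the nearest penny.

pool pump: 2288 W × 2.32 h × 31 d = 164,553 Wh = 164.6 kWh
ceiling fan: 71.8 W × 15.3 h × 31 d = 34,055 Wh = 34.05 kWh
desktop computer: 347.1 W × 5.1 h × 31 d = 54,877 Wh = 54.88 kWh
Total energy = 164.6 + 34.05 + 54.88 = 253.5 kWh
Cost = 253.5 kWh × £0.325 = £82.38

£82.38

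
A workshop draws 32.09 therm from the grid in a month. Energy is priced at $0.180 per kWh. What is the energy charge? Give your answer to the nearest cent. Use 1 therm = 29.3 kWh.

32.09 therm × (29.3 kWh/therm) = 940.2 kWh
Cost = 940.2 kWh × $0.180/kWh = $169.24

$169.24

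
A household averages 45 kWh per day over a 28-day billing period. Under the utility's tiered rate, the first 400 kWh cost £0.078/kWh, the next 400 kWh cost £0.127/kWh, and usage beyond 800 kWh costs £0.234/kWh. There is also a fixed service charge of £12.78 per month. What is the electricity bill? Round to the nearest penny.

£202.42

Usage = 45 kWh/day × 28 days = 1260 kWh
First 400 kWh × £0.078 = £31.20
Next 400 kWh × £0.127 = £50.80
Remaining 460 kWh × £0.234 = £107.64
Energy charge = £189.64; + service £12.78 = £202.42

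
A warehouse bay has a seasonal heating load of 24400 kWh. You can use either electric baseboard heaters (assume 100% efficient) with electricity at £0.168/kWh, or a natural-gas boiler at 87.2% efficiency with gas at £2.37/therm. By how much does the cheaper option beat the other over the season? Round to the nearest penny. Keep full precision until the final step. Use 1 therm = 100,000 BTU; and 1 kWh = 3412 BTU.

Heat load = 24400 kWh × 3412 = 83,252,800 BTU
Gas: input = 83,252,800 / 0.872 = 95,473,394 BTU = 954.7 therm → 954.7 × £2.37 = £2,262.72
Electric: 83,252,800 BTU / 3412 = 24,400 kWh → × £0.168 = £4,099.20
Difference = |£2,262.72 − £4,099.20| = £1,836.48

£1836.48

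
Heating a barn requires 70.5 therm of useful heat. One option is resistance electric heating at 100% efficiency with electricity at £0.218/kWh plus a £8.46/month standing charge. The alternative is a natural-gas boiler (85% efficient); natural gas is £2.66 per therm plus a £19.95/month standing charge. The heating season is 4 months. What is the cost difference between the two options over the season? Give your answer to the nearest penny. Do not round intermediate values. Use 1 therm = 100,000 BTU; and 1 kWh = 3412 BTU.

£183.86

Heat load = 70.5 therm × 100,000 = 7,050,000 BTU
Gas: input = 7,050,000 / 0.85 = 8,294,118 BTU = 82.94 therm → 82.94 × £2.66 = £220.62; + 4 × £19.95 standing = £300.42
Electric: 7,050,000 BTU / 3412 = 2,066 kWh → × £0.218 = £450.44; + 4 × £8.46 standing = £484.28
Difference = |£300.42 − £484.28| = £183.86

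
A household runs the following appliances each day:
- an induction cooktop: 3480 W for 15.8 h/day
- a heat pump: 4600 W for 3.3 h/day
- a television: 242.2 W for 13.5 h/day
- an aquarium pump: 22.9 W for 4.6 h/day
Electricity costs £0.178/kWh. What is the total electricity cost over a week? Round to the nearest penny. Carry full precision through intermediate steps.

induction cooktop: 3480 W × 15.8 h × 7 d = 384,888 Wh = 384.9 kWh
heat pump: 4600 W × 3.3 h × 7 d = 106,260 Wh = 106.3 kWh
television: 242.2 W × 13.5 h × 7 d = 22,888 Wh = 22.89 kWh
aquarium pump: 22.9 W × 4.6 h × 7 d = 737 Wh = 0.7374 kWh
Total energy = 384.9 + 106.3 + 22.89 + 0.7374 = 514.8 kWh
Cost = 514.8 kWh × £0.178 = £91.63

£91.63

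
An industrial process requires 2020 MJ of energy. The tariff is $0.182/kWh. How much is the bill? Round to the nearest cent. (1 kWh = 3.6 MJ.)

2020 MJ × (0.27778 kWh/MJ) = 561.1 kWh
Cost = 561.1 kWh × $0.182/kWh = $102.12

$102.12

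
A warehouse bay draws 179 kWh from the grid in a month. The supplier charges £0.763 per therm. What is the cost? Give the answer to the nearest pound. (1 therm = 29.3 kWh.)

£5

179 kWh × (0.03413 therm/kWh) = 6.109 therm
Cost = 6.109 therm × £0.763/therm = £4.66 ≈ £5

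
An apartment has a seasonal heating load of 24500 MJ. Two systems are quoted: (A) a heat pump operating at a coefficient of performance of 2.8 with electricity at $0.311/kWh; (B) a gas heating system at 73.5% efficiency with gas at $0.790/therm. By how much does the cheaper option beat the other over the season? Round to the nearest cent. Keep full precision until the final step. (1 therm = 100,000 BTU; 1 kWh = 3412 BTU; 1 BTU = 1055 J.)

Heat load = 24500 MJ = 24,500,000,000 J / 1055 = 23,222,749 BTU
Gas: input = 23,222,749 / 0.735 = 31,595,577 BTU = 316 therm → 316 × $0.790 = $249.61
Heat pump: 23,222,749 BTU / 3412 = 6,806 kWh heat; / 2.8 = 2,431 kWh in → × $0.311 = $755.97
Difference = |$249.61 − $755.97| = $506.37

$506.37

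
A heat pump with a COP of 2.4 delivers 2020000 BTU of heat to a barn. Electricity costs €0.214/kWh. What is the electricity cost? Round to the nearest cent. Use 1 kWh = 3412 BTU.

€52.79

Heat delivered = 2,020,000 BTU / 3412 = 592 kWh
Electrical input = 592 kWh / 2.4 = 246.7 kWh
Cost = 246.7 × €0.214/kWh = €52.79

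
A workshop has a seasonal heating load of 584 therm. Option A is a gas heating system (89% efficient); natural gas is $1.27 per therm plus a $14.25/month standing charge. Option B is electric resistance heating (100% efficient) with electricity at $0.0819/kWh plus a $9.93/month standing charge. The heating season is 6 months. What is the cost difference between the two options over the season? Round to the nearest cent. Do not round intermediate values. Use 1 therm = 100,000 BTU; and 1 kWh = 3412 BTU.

$542.54

Heat load = 584 therm × 100,000 = 58,400,000 BTU
Gas: input = 58,400,000 / 0.89 = 65,617,978 BTU = 656.2 therm → 656.2 × $1.27 = $833.35; + 6 × $14.25 standing = $918.85
Electric: 58,400,000 BTU / 3412 = 17,120 kWh → × $0.0819 = $1,401.81; + 6 × $9.93 standing = $1,461.39
Difference = |$918.85 − $1,461.39| = $542.54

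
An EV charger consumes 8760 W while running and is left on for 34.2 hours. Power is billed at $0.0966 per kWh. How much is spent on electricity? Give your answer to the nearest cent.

Energy = 8760 W × 34.2 h = 299,592 Wh = 299.6 kWh
Cost = 299.6 kWh × $0.0966/kWh = $28.94

$28.94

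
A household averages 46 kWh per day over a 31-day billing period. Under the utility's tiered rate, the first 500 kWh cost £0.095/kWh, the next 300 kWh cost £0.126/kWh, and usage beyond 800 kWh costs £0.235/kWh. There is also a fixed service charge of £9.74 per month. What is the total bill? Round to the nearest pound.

£242

Usage = 46 kWh/day × 31 days = 1426 kWh
First 500 kWh × £0.095 = £47.50
Next 300 kWh × £0.126 = £37.80
Remaining 626 kWh × £0.235 = £147.11
Energy charge = £232.41; + service £9.74 = £242.15 ≈ £242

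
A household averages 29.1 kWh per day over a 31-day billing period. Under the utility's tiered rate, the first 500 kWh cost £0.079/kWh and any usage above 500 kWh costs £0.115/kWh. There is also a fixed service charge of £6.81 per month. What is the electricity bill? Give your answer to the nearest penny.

Usage = 29.1 kWh/day × 31 days = 902.1 kWh
First 500 kWh × £0.079 = £39.50
Remaining 402.1 kWh × £0.115 = £46.24
Energy charge = £85.74; + service £6.81 = £92.55

£92.55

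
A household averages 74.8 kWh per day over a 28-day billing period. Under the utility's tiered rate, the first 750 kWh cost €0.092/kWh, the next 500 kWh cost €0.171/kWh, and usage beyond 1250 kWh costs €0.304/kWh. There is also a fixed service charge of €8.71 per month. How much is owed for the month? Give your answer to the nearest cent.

Usage = 74.8 kWh/day × 28 days = 2094.4 kWh
First 750 kWh × €0.092 = €69.00
Next 500 kWh × €0.171 = €85.50
Remaining 844.4 kWh × €0.304 = €256.70
Energy charge = €411.20; + service €8.71 = €419.91

€419.91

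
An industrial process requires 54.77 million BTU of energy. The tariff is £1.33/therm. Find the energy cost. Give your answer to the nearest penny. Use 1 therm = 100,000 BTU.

£728.44

54.77 million BTU × (10 therm/million BTU) = 547.7 therm
Cost = 547.7 therm × £1.33/therm = £728.44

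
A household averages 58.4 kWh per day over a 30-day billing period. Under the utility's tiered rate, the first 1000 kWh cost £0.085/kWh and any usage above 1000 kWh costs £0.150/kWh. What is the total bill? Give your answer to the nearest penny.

£197.80

Usage = 58.4 kWh/day × 30 days = 1752 kWh
First 1000 kWh × £0.085 = £85.00
Remaining 752 kWh × £0.150 = £112.80
Total = £197.80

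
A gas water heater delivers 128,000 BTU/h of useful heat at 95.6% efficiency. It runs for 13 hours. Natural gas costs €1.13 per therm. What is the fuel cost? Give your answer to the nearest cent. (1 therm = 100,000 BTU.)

€19.67

Heat delivered = 128,000 BTU/h × 13 h = 1,664,000 BTU
Gas input = 1,664,000 / 0.956 = 1,740,586 BTU
= 1,740,586 / 100,000 = 17.41 therm
Cost = 17.41 × €1.13/therm = €19.67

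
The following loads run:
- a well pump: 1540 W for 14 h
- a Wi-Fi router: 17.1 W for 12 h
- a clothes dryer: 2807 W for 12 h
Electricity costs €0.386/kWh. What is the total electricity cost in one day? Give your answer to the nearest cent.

€21.40

well pump: 1540 W × 14 h = 21,560 Wh = 21.56 kWh
Wi-Fi router: 17.1 W × 12 h = 205 Wh = 0.2052 kWh
clothes dryer: 2807 W × 12 h = 33,684 Wh = 33.68 kWh
Total energy = 21.56 + 0.2052 + 33.68 = 55.45 kWh
Cost = 55.45 kWh × €0.386 = €21.40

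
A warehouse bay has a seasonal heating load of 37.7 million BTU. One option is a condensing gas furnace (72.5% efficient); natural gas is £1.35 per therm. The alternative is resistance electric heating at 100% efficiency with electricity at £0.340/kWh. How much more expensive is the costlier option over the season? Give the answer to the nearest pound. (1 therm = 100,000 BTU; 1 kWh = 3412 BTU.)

£3055

Heat load = 37.7 × 10⁶ BTU = 37,700,000 BTU
Gas: input = 37,700,000 / 0.725 = 52,000,000 BTU = 520 therm → 520 × £1.35 = £702.00
Electric: 37,700,000 BTU / 3412 = 11,050 kWh → × £0.340 = £3,756.74
Difference = |£702.00 − £3,756.74| = £3,054.74 ≈ £3055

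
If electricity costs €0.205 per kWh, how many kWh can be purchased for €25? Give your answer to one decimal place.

€25 / €0.205 per kWh = 122 kWh

122.0 kWh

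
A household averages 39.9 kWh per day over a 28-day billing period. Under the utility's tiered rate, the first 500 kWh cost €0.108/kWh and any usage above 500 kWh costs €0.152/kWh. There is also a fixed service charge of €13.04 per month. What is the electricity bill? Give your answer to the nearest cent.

Usage = 39.9 kWh/day × 28 days = 1117.2 kWh
First 500 kWh × €0.108 = €54.00
Remaining 617.2 kWh × €0.152 = €93.81
Energy charge = €147.81; + service €13.04 = €160.85

€160.85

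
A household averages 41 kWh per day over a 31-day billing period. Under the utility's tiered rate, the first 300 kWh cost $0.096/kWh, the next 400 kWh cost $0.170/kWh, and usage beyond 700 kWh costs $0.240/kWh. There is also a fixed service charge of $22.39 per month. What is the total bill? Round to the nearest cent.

$256.23

Usage = 41 kWh/day × 31 days = 1271 kWh
First 300 kWh × $0.096 = $28.80
Next 400 kWh × $0.170 = $68.00
Remaining 571 kWh × $0.240 = $137.04
Energy charge = $233.84; + service $22.39 = $256.23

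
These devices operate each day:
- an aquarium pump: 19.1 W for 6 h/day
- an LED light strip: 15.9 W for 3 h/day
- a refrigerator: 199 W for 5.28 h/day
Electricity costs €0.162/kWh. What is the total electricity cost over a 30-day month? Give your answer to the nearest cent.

aquarium pump: 19.1 W × 6 h × 30 d = 3,438 Wh = 3.438 kWh
LED light strip: 15.9 W × 3 h × 30 d = 1,431 Wh = 1.431 kWh
refrigerator: 199 W × 5.28 h × 30 d = 31,522 Wh = 31.52 kWh
Total energy = 3.438 + 1.431 + 31.52 = 36.39 kWh
Cost = 36.39 kWh × €0.162 = €5.90

€5.90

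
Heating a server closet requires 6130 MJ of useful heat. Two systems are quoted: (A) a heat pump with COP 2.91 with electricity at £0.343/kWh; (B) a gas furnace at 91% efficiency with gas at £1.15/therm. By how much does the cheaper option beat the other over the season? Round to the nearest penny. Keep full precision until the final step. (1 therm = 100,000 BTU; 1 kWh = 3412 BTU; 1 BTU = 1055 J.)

£127.30

Heat load = 6130 MJ = 6,130,000,000 J / 1055 = 5,810,427 BTU
Gas: input = 5,810,427 / 0.91 = 6,385,084 BTU = 63.85 therm → 63.85 × £1.15 = £73.43
Heat pump: 5,810,427 BTU / 3412 = 1,703 kWh heat; / 2.91 = 585.2 kWh in → × £0.343 = £200.72
Difference = |£73.43 − £200.72| = £127.30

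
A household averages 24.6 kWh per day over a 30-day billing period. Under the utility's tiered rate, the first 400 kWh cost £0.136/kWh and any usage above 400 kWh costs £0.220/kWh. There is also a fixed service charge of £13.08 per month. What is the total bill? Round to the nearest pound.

£142

Usage = 24.6 kWh/day × 30 days = 738 kWh
First 400 kWh × £0.136 = £54.40
Remaining 338 kWh × £0.220 = £74.36
Energy charge = £128.76; + service £13.08 = £141.84 ≈ £142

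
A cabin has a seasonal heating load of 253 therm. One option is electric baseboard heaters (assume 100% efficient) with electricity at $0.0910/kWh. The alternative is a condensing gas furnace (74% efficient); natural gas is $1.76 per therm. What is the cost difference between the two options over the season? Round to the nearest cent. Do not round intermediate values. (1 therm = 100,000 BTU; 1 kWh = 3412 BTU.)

Heat load = 253 therm × 100,000 = 25,300,000 BTU
Gas: input = 25,300,000 / 0.74 = 34,189,189 BTU = 341.9 therm → 341.9 × $1.76 = $601.73
Electric: 25,300,000 BTU / 3412 = 7,415 kWh → × $0.0910 = $674.77
Difference = |$601.73 − $674.77| = $73.04

$73.04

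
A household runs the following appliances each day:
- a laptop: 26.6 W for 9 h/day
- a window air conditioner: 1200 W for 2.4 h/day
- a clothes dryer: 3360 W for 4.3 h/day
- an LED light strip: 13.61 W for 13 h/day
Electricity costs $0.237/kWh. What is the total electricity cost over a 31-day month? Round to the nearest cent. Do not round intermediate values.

$130.37

laptop: 26.6 W × 9 h × 31 d = 7,421 Wh = 7.421 kWh
window air conditioner: 1200 W × 2.4 h × 31 d = 89,280 Wh = 89.28 kWh
clothes dryer: 3360 W × 4.3 h × 31 d = 447,888 Wh = 447.9 kWh
LED light strip: 13.61 W × 13 h × 31 d = 5,485 Wh = 5.485 kWh
Total energy = 7.421 + 89.28 + 447.9 + 5.485 = 550.1 kWh
Cost = 550.1 kWh × $0.237 = $130.37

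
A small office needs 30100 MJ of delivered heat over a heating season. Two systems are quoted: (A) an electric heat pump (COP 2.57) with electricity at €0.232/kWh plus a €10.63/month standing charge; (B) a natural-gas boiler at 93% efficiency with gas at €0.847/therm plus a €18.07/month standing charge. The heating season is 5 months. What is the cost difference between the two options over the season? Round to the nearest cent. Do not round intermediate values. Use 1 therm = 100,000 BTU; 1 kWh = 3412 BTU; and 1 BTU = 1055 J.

€457.80

Heat load = 30100 MJ = 30,100,000,000 J / 1055 = 28,530,806 BTU
Gas: input = 28,530,806 / 0.93 = 30,678,286 BTU = 306.8 therm → 306.8 × €0.847 = €259.85; + 5 × €18.07 standing = €350.20
Heat pump: 28,530,806 BTU / 3412 = 8,362 kWh heat; / 2.57 = 3,254 kWh in → × €0.232 = €754.85; + 5 × €10.63 standing = €808.00
Difference = |€350.20 − €808.00| = €457.80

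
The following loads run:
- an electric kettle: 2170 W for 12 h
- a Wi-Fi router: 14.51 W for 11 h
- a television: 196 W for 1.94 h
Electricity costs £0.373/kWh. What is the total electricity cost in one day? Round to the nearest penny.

£9.91

electric kettle: 2170 W × 12 h = 26,040 Wh = 26.04 kWh
Wi-Fi router: 14.51 W × 11 h = 160 Wh = 0.1596 kWh
television: 196 W × 1.94 h = 380 Wh = 0.3802 kWh
Total energy = 26.04 + 0.1596 + 0.3802 = 26.58 kWh
Cost = 26.58 kWh × £0.373 = £9.91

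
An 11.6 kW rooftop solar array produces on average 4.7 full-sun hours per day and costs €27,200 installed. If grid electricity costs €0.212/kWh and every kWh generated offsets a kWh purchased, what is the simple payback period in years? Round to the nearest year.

6 years

Daily generation = 11.6 kW × 4.7 h = 54.52 kWh
Annual generation = 54.52 × 365 = 19900 kWh
Annual savings = 19900 × €0.212 = €4,218.76
Payback = €27,200 / €4,218.76 = 6.45 years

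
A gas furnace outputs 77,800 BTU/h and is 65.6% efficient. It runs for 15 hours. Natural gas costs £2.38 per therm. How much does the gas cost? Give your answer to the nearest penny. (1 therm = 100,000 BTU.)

£42.34

Heat delivered = 77,800 BTU/h × 15 h = 1,167,000 BTU
Gas input = 1,167,000 / 0.656 = 1,778,963 BTU
= 1,778,963 / 100,000 = 17.79 therm
Cost = 17.79 × £2.38/therm = £42.34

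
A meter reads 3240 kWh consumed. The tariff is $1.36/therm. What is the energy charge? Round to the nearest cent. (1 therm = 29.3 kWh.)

3240 kWh × (0.03413 therm/kWh) = 110.6 therm
Cost = 110.6 therm × $1.36/therm = $150.39

$150.39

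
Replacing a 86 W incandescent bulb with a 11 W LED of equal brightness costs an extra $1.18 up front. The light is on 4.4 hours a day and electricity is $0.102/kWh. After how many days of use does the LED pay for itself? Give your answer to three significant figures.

Power saved = 86 − 11 = 75 W
Daily energy saved = 75 W × 4.4 h = 330 Wh = 0.33 kWh
Daily savings = 0.33 × $0.102 = $0.0337
Payback = $1.18 / $0.0337 per day = 35.06 days

35.1 days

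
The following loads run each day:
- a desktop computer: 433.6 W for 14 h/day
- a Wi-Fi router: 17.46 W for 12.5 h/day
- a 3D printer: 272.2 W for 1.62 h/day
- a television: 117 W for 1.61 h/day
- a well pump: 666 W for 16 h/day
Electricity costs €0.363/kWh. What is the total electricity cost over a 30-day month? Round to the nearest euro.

desktop computer: 433.6 W × 14 h × 30 d = 182,112 Wh = 182.1 kWh
Wi-Fi router: 17.46 W × 12.5 h × 30 d = 6,548 Wh = 6.548 kWh
3D printer: 272.2 W × 1.62 h × 30 d = 13,229 Wh = 13.23 kWh
television: 117 W × 1.61 h × 30 d = 5,651 Wh = 5.651 kWh
well pump: 666 W × 16 h × 30 d = 319,680 Wh = 319.7 kWh
Total energy = 182.1 + 6.548 + 13.23 + 5.651 + 319.7 = 527.2 kWh
Cost = 527.2 kWh × €0.363 = €191.38 ≈ €191

€191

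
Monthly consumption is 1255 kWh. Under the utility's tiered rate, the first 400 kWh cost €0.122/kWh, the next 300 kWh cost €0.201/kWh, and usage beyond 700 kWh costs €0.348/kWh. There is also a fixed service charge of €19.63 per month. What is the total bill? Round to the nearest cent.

First 400 kWh × €0.122 = €48.80
Next 300 kWh × €0.201 = €60.30
Remaining 555 kWh × €0.348 = €193.14
Energy charge = €302.24; + service €19.63 = €321.87

€321.87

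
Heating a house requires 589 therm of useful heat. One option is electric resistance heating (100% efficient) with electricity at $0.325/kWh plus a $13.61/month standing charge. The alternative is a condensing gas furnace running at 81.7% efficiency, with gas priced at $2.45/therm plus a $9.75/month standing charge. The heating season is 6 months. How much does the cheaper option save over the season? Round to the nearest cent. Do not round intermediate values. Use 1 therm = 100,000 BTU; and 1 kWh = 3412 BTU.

Heat load = 589 therm × 100,000 = 58,900,000 BTU
Gas: input = 58,900,000 / 0.817 = 72,093,023 BTU = 720.9 therm → 720.9 × $2.45 = $1,766.28; + 6 × $9.75 standing = $1,824.78
Electric: 58,900,000 BTU / 3412 = 17,260 kWh → × $0.325 = $5,610.35; + 6 × $13.61 standing = $5,692.01
Difference = |$1,824.78 − $5,692.01| = $3,867.23

$3867.23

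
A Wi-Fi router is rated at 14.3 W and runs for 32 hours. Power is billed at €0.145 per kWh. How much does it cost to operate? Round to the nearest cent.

€0.07

Energy = 14.3 W × 32 h = 458 Wh = 0.4576 kWh
Cost = 0.4576 kWh × €0.145/kWh = €0.07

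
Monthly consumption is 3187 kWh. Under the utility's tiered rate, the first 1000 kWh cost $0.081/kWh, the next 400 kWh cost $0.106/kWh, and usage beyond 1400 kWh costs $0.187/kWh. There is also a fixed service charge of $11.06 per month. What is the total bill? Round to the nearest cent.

$468.63

First 1000 kWh × $0.081 = $81.00
Next 400 kWh × $0.106 = $42.40
Remaining 1787 kWh × $0.187 = $334.17
Energy charge = $457.57; + service $11.06 = $468.63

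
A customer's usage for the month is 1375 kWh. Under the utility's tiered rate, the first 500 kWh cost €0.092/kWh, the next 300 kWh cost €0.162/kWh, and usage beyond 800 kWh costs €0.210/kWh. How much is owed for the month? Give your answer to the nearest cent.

€215.35

First 500 kWh × €0.092 = €46.00
Next 300 kWh × €0.162 = €48.60
Remaining 575 kWh × €0.210 = €120.75
Total = €215.35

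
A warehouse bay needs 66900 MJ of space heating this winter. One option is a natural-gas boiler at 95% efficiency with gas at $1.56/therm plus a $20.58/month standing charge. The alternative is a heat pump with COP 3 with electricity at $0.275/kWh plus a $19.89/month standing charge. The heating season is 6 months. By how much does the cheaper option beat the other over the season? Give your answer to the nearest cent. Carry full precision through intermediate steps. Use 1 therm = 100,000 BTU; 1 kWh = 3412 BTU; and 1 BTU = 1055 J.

Heat load = 66900 MJ = 66,900,000,000 J / 1055 = 63,412,322 BTU
Gas: input = 63,412,322 / 0.95 = 66,749,813 BTU = 667.5 therm → 667.5 × $1.56 = $1,041.30; + 6 × $20.58 standing = $1,164.78
Heat pump: 63,412,322 BTU / 3412 = 18,590 kWh heat; / 3 = 6,195 kWh in → × $0.275 = $1,703.63; + 6 × $19.89 standing = $1,822.97
Difference = |$1,164.78 − $1,822.97| = $658.20

$658.20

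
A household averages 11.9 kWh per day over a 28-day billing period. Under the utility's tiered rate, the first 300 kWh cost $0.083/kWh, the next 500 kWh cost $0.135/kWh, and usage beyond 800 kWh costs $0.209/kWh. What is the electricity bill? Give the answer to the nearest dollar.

Usage = 11.9 kWh/day × 28 days = 333.2 kWh
First 300 kWh × $0.083 = $24.90
Next 33.2 kWh × $0.135 = $4.48
Remaining tier: 0 kWh (not reached)
Total = $29.38 ≈ $29

$29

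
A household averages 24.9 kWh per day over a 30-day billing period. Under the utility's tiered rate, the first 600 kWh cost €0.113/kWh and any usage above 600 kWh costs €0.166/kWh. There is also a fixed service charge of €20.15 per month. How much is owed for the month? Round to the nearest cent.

€112.35

Usage = 24.9 kWh/day × 30 days = 747 kWh
First 600 kWh × €0.113 = €67.80
Remaining 147 kWh × €0.166 = €24.40
Energy charge = €92.20; + service €20.15 = €112.35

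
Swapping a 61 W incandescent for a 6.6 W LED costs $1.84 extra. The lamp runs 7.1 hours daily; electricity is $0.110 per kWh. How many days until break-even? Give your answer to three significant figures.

Power saved = 61 − 6.6 = 54.4 W
Daily energy saved = 54.4 W × 7.1 h = 386.2 Wh = 0.38624 kWh
Daily savings = 0.38624 × $0.110 = $0.0425
Payback = $1.84 / $0.0425 per day = 43.31 days

43.3 days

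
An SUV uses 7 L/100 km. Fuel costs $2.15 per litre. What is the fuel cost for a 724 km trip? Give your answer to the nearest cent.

Fuel = 7 L/100 km × 724 km / 100 = 50.68 L
Cost = 50.68 L × $2.15/L = $108.96

$108.96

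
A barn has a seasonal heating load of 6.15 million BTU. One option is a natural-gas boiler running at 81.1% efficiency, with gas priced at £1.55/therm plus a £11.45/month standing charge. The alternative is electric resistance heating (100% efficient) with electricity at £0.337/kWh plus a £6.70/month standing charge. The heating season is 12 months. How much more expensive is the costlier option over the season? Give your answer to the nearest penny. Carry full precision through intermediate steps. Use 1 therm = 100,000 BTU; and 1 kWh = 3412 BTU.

Heat load = 6.15 × 10⁶ BTU = 6,150,000 BTU
Gas: input = 6,150,000 / 0.811 = 7,583,231 BTU = 75.83 therm → 75.83 × £1.55 = £117.54; + 12 × £11.45 standing = £254.94
Electric: 6,150,000 BTU / 3412 = 1,802 kWh → × £0.337 = £607.43; + 12 × £6.70 standing = £687.83
Difference = |£254.94 − £687.83| = £432.89

£432.89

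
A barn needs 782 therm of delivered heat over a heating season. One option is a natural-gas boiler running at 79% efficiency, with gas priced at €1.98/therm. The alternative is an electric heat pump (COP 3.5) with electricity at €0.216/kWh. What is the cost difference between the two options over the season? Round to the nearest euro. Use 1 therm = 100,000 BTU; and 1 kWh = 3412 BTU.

€546

Heat load = 782 therm × 100,000 = 78,200,000 BTU
Gas: input = 78,200,000 / 0.79 = 98,987,342 BTU = 989.9 therm → 989.9 × €1.98 = €1,959.95
Heat pump: 78,200,000 BTU / 3412 = 22,920 kWh heat; / 3.5 = 6,548 kWh in → × €0.216 = €1,414.44
Difference = |€1,959.95 − €1,414.44| = €545.51 ≈ €546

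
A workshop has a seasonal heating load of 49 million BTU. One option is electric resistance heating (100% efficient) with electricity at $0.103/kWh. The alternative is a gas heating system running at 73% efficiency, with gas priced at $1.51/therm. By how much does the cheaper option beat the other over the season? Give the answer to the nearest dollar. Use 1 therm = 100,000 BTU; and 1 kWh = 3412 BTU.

Heat load = 49 × 10⁶ BTU = 49,000,000 BTU
Gas: input = 49,000,000 / 0.73 = 67,123,288 BTU = 671.2 therm → 671.2 × $1.51 = $1,013.56
Electric: 49,000,000 BTU / 3412 = 14,360 kWh → × $0.103 = $1,479.19
Difference = |$1,013.56 − $1,479.19| = $465.63 ≈ $466

$466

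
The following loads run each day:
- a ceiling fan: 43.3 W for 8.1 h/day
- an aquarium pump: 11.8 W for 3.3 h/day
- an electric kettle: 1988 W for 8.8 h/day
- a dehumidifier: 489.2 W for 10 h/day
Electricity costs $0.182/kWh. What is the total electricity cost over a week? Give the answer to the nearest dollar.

$29

ceiling fan: 43.3 W × 8.1 h × 7 d = 2,455 Wh = 2.455 kWh
aquarium pump: 11.8 W × 3.3 h × 7 d = 273 Wh = 0.2726 kWh
electric kettle: 1988 W × 8.8 h × 7 d = 122,461 Wh = 122.5 kWh
dehumidifier: 489.2 W × 10 h × 7 d = 34,244 Wh = 34.24 kWh
Total energy = 2.455 + 0.2726 + 122.5 + 34.24 = 159.4 kWh
Cost = 159.4 kWh × $0.182 = $29.02 ≈ $29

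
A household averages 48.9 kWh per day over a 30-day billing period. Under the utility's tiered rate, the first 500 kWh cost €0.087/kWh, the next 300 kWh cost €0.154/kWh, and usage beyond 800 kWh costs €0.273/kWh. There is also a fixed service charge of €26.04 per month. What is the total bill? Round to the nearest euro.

€298

Usage = 48.9 kWh/day × 30 days = 1467 kWh
First 500 kWh × €0.087 = €43.50
Next 300 kWh × €0.154 = €46.20
Remaining 667 kWh × €0.273 = €182.09
Energy charge = €271.79; + service €26.04 = €297.83 ≈ €298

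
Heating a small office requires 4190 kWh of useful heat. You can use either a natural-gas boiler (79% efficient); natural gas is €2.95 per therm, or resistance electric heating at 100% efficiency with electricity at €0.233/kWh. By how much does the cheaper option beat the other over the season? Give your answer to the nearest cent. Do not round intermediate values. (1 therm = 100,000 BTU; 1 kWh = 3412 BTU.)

€442.42

Heat load = 4190 kWh × 3412 = 14,296,280 BTU
Gas: input = 14,296,280 / 0.79 = 18,096,557 BTU = 181 therm → 181 × €2.95 = €533.85
Electric: 14,296,280 BTU / 3412 = 4,190 kWh → × €0.233 = €976.27
Difference = |€533.85 − €976.27| = €442.42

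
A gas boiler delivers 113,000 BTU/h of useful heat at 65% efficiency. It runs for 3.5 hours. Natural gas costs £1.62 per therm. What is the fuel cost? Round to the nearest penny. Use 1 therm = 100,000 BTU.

Heat delivered = 113,000 BTU/h × 3.5 h = 395,500 BTU
Gas input = 395,500 / 0.65 = 608,462 BTU
= 608,462 / 100,000 = 6.085 therm
Cost = 6.085 × £1.62/therm = £9.86

£9.86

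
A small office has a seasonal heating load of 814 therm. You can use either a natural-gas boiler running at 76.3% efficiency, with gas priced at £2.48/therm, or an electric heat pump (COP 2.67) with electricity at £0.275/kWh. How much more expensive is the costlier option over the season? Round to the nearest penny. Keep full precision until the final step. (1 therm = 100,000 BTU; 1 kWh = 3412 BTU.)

£188.59

Heat load = 814 therm × 100,000 = 81,400,000 BTU
Gas: input = 81,400,000 / 0.763 = 106,684,142 BTU = 1,067 therm → 1,067 × £2.48 = £2,645.77
Heat pump: 81,400,000 BTU / 3412 = 23,860 kWh heat; / 2.67 = 8,935 kWh in → × £0.275 = £2,457.18
Difference = |£2,645.77 − £2,457.18| = £188.59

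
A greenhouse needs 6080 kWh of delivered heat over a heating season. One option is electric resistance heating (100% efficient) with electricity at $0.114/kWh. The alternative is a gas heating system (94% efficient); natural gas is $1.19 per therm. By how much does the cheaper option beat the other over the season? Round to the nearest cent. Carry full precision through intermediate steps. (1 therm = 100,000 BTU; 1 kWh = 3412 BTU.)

Heat load = 6080 kWh × 3412 = 20,744,960 BTU
Gas: input = 20,744,960 / 0.94 = 22,069,106 BTU = 220.7 therm → 220.7 × $1.19 = $262.62
Electric: 20,744,960 BTU / 3412 = 6,080 kWh → × $0.114 = $693.12
Difference = |$262.62 − $693.12| = $430.50

$430.50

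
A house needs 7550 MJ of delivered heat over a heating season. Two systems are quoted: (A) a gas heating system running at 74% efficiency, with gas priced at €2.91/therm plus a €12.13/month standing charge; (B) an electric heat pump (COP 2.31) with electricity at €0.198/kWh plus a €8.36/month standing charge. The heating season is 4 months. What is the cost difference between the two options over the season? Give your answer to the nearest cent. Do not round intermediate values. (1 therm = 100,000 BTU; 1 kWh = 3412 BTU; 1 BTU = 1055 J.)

€116.72

Heat load = 7550 MJ = 7,550,000,000 J / 1055 = 7,156,398 BTU
Gas: input = 7,156,398 / 0.74 = 9,670,808 BTU = 96.71 therm → 96.71 × €2.91 = €281.42; + 4 × €12.13 standing = €329.94
Heat pump: 7,156,398 BTU / 3412 = 2,097 kWh heat; / 2.31 = 908 kWh in → × €0.198 = €179.78; + 4 × €8.36 standing = €213.22
Difference = |€329.94 − €213.22| = €116.72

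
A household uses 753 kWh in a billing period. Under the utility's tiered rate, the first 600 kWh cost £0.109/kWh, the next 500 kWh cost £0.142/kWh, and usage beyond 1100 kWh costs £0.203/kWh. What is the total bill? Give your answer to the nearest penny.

£87.13

First 600 kWh × £0.109 = £65.40
Next 153 kWh × £0.142 = £21.73
Remaining tier: 0 kWh (not reached)
Total = £87.13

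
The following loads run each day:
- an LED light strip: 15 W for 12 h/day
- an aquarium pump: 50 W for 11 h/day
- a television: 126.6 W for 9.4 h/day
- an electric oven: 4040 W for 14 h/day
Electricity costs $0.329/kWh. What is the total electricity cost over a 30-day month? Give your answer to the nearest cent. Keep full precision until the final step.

$577.20

LED light strip: 15 W × 12 h × 30 d = 5,400 Wh = 5.4 kWh
aquarium pump: 50 W × 11 h × 30 d = 16,500 Wh = 16.5 kWh
television: 126.6 W × 9.4 h × 30 d = 35,701 Wh = 35.7 kWh
electric oven: 4040 W × 14 h × 30 d = 1,696,800 Wh = 1,697 kWh
Total energy = 5.4 + 16.5 + 35.7 + 1,697 = 1,754 kWh
Cost = 1,754 kWh × $0.329 = $577.20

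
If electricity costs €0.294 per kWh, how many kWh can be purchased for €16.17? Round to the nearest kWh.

55 kWh

€16.17 / €0.294 per kWh = 55 kWh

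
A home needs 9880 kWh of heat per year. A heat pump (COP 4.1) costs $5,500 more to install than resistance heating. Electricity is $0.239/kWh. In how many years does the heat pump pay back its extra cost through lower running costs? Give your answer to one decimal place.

3.1 years

Resistance: 9880 kWh × $0.239 = $2,361.32/yr
Heat pump: 9880 / 4.1 = 2410 kWh in → × $0.239 = $575.93/yr
Annual savings = $1,785.39
Payback = $5,500 / $1,785.39 = 3.08 years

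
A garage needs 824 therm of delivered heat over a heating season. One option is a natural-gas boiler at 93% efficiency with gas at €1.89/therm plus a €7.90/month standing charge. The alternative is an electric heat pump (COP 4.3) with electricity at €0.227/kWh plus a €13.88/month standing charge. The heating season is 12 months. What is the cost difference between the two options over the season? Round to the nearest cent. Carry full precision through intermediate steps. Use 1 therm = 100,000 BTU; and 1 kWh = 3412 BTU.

Heat load = 824 therm × 100,000 = 82,400,000 BTU
Gas: input = 82,400,000 / 0.93 = 88,602,151 BTU = 886 therm → 886 × €1.89 = €1,674.58; + 12 × €7.90 standing = €1,769.38
Heat pump: 82,400,000 BTU / 3412 = 24,150 kWh heat; / 4.3 = 5,616 kWh in → × €0.227 = €1,274.90; + 12 × €13.88 standing = €1,441.46
Difference = |€1,769.38 − €1,441.46| = €327.92

€327.92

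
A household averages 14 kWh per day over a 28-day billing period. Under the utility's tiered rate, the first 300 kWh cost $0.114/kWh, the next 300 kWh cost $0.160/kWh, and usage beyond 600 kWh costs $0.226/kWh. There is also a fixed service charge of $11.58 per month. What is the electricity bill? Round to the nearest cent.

Usage = 14 kWh/day × 28 days = 392 kWh
First 300 kWh × $0.114 = $34.20
Next 92 kWh × $0.160 = $14.72
Remaining tier: 0 kWh (not reached)
Energy charge = $48.92; + service $11.58 = $60.50

$60.50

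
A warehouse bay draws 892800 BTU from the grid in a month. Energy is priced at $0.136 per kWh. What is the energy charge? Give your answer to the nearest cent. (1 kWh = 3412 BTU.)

$35.59

892800 BTU × (0.00029308 kWh/BTU) = 261.7 kWh
Cost = 261.7 kWh × $0.136/kWh = $35.59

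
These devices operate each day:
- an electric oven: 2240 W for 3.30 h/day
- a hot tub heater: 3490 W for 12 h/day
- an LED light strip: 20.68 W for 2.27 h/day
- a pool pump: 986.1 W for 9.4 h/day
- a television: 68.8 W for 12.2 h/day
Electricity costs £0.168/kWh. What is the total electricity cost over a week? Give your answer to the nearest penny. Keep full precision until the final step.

£69.89

electric oven: 2240 W × 3.30 h × 7 d = 51,744 Wh = 51.74 kWh
hot tub heater: 3490 W × 12 h × 7 d = 293,160 Wh = 293.2 kWh
LED light strip: 20.68 W × 2.27 h × 7 d = 329 Wh = 0.3286 kWh
pool pump: 986.1 W × 9.4 h × 7 d = 64,885 Wh = 64.89 kWh
television: 68.8 W × 12.2 h × 7 d = 5,876 Wh = 5.876 kWh
Total energy = 51.74 + 293.2 + 0.3286 + 64.89 + 5.876 = 416 kWh
Cost = 416 kWh × £0.168 = £69.89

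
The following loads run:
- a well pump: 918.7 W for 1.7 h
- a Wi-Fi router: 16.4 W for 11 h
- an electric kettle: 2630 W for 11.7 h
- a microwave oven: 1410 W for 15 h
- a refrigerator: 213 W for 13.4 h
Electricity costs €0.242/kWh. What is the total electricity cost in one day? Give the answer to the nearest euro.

€14

well pump: 918.7 W × 1.7 h = 1,562 Wh = 1.562 kWh
Wi-Fi router: 16.4 W × 11 h = 180 Wh = 0.1804 kWh
electric kettle: 2630 W × 11.7 h = 30,771 Wh = 30.77 kWh
microwave oven: 1410 W × 15 h = 21,150 Wh = 21.15 kWh
refrigerator: 213 W × 13.4 h = 2,854 Wh = 2.854 kWh
Total energy = 1.562 + 0.1804 + 30.77 + 21.15 + 2.854 = 56.52 kWh
Cost = 56.52 kWh × €0.242 = €13.68 ≈ €14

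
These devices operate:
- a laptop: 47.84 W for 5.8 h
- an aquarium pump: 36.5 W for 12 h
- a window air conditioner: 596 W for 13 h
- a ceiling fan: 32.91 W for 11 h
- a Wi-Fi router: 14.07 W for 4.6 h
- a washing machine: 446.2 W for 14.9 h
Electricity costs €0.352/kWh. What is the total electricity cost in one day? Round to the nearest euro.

€5

laptop: 47.84 W × 5.8 h = 277 Wh = 0.2775 kWh
aquarium pump: 36.5 W × 12 h = 438 Wh = 0.438 kWh
window air conditioner: 596 W × 13 h = 7,748 Wh = 7.748 kWh
ceiling fan: 32.91 W × 11 h = 362 Wh = 0.362 kWh
Wi-Fi router: 14.07 W × 4.6 h = 65 Wh = 0.06472 kWh
washing machine: 446.2 W × 14.9 h = 6,648 Wh = 6.648 kWh
Total energy = 0.2775 + 0.438 + 7.748 + 0.362 + 0.06472 + 6.648 = 15.54 kWh
Cost = 15.54 kWh × €0.352 = €5.47 ≈ €5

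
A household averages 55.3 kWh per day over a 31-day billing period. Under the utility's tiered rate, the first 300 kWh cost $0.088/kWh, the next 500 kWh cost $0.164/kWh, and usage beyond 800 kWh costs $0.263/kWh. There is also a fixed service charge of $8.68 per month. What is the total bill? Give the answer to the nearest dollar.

Usage = 55.3 kWh/day × 31 days = 1714.3 kWh
First 300 kWh × $0.088 = $26.40
Next 500 kWh × $0.164 = $82.00
Remaining 914.3 kWh × $0.263 = $240.46
Energy charge = $348.86; + service $8.68 = $357.54 ≈ $358

$358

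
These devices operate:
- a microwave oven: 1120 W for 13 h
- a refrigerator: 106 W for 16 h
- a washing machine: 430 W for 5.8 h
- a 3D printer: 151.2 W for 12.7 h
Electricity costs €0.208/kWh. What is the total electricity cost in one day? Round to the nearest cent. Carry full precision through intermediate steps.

microwave oven: 1120 W × 13 h = 14,560 Wh = 14.56 kWh
refrigerator: 106 W × 16 h = 1,696 Wh = 1.696 kWh
washing machine: 430 W × 5.8 h = 2,494 Wh = 2.494 kWh
3D printer: 151.2 W × 12.7 h = 1,920 Wh = 1.92 kWh
Total energy = 14.56 + 1.696 + 2.494 + 1.92 = 20.67 kWh
Cost = 20.67 kWh × €0.208 = €4.30

€4.30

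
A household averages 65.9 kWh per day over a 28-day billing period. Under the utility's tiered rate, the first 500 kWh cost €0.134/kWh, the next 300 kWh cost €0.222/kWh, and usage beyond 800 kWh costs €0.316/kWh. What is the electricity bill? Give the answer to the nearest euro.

€464

Usage = 65.9 kWh/day × 28 days = 1845.2 kWh
First 500 kWh × €0.134 = €67.00
Next 300 kWh × €0.222 = €66.60
Remaining 1045.2 kWh × €0.316 = €330.28
Total = €463.88 ≈ €464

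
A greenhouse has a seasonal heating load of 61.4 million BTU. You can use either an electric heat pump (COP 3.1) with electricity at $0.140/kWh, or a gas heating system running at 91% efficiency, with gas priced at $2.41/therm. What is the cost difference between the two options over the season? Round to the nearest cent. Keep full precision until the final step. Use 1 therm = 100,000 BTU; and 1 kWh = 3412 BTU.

Heat load = 61.4 × 10⁶ BTU = 61,400,000 BTU
Gas: input = 61,400,000 / 0.91 = 67,472,527 BTU = 674.7 therm → 674.7 × $2.41 = $1,626.09
Heat pump: 61,400,000 BTU / 3412 = 18,000 kWh heat; / 3.1 = 5,805 kWh in → × $0.140 = $812.69
Difference = |$1,626.09 − $812.69| = $813.40

$813.40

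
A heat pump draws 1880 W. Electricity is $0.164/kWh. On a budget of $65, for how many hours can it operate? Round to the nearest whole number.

211 h

Energy budget = $65 / $0.164 per kWh = 396.3 kWh = 396,341 Wh
Runtime = 396,341 Wh / 1880 W = 210.8 h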